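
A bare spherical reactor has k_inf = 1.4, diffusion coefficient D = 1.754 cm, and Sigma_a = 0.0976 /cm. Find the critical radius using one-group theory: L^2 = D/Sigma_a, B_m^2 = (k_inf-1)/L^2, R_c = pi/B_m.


L^2 = D / Sigma_a = 1.754 / 0.0976 = 17.97131 cm^2
B_m^2 = (k_inf - 1) / L^2 = (1.4 - 1) / 17.97131 = 0.02225770 /cm^2
For a bare sphere: B_g = pi/R, so R_c = pi / sqrt(B_m^2)
R_c = pi / sqrt(0.02225770) = 21.058 cm

21.058


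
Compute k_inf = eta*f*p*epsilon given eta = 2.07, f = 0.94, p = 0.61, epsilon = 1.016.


k_inf = eta * f * p * epsilon
k_inf = 2.07 * 0.94 * 0.61 * 1.016
k_inf = 1.2059

1.2059


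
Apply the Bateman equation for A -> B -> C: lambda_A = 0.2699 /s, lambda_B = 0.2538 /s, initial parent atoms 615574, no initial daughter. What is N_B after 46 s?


N_B(t) = lambda_A * N_A0 / (lambda_B - lambda_A) * [exp(-lambda_A*t) - exp(-lambda_B*t)]
exp(-0.2699*46) = 4.055648e-06; exp(-0.2538*46) = 8.505479e-06
N_B = 0.2699 * 615574 / (0.2538 - 0.2699) * (4.055648e-06 - 8.505479e-06)
N_B = 45.920

45.920


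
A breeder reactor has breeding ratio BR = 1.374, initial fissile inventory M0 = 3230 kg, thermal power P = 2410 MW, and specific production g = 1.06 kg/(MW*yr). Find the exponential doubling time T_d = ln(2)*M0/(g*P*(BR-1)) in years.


Breeding gain G = BR - 1 = 1.374 - 1 = 0.374
Fissile production rate = g * P * G = 1.06 * 2410 * 0.374 = 955.4204 kg/yr
T_d = ln(2) * M0 / (g * P * G)
T_d = ln(2) * 3230 / 955.4204 = 2.3433 yr

2.3433


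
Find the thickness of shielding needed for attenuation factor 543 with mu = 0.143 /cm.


x = ln(factor) / mu
x = ln(543) / 0.143
x = 44.036 cm

44.036


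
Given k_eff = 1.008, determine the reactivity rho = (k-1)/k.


rho = (k_eff - 1) / k_eff
rho = (1.008 - 1) / 1.008
rho = 0.0079365

0.0079365


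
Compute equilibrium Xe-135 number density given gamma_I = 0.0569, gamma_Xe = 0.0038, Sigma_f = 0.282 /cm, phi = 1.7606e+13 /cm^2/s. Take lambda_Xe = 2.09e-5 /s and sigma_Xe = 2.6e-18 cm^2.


Xe_eq = (gamma_I + gamma_Xe) * Sigma_f * phi / (lambda_Xe + sigma_Xe * phi)
Numerator = (0.0569 + 0.0038) * 0.282 * 1.7606e+13 = 3.013689e+11
Denominator = 2.09e-5 + 2.6e-18 * 1.7606e+13 = 6.667560e-05
Xe_eq = 3.013689e+11 / 6.667560e-05 = 4.5199e+15 /cm^3

4.5199e+15


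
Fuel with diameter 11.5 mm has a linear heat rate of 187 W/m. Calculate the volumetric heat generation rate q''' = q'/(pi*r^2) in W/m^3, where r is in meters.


r = D / 2 / 1000 = 11.5 / 2 / 1000 = 0.00575 m
q''' = q' / (pi * r^2)
q''' = 187 / (pi * 0.00575^2)
q''' = 1.8003e+06 W/m^3

1.8003e+06


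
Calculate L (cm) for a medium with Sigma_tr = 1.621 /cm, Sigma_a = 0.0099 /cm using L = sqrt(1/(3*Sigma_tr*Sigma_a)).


D = 1 / (3 * Sigma_tr) = 1 / (3 * 1.621) = 0.2056344 cm
L = sqrt(D / Sigma_a)
L = sqrt(0.2056344 / 0.0099)
L = 4.5575 cm

4.5575


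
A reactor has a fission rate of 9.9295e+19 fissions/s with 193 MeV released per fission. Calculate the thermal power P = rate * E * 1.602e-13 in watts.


P = fission_rate * E_MeV * 1.602e-13
P = 9.9295e+19 * 193 * 1.602e-13
P = 3.0701e+09 W

3.0701e+09


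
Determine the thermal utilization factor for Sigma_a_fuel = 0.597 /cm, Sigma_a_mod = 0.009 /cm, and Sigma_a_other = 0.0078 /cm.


f = Sigma_a_fuel / (Sigma_a_fuel + Sigma_a_mod + Sigma_a_other)
f = 0.597 / (0.597 + 0.009 + 0.0078)
f = 0.97263

0.97263


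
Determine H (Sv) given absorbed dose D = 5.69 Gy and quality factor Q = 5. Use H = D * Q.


H = D * Q
H = 5.69 * 5
H = 28.450 Sv

28.450


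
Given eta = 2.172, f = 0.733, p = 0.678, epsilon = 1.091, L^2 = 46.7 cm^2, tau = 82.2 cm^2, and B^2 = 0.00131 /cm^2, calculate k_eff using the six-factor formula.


k_inf = eta*f*p*eps = 2.172*0.733*0.678*1.091 = 1.177655
P_TNL = 1/(1 + L^2*B^2) = 1/(1 + 46.7*0.00131) = 0.9423499
P_FNL = exp(-B^2*tau) = exp(-0.00131*82.2) = 0.8979131
k_eff = k_inf * P_TNL * P_FNL = 1.177655 * 0.9423499 * 0.8979131
k_eff = 0.99647

0.99647


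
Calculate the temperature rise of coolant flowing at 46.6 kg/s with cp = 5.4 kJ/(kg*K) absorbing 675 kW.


dT = Q / (m_dot * cp)
dT = 675 / (46.6 * 5.4)
dT = 2.6824 C

2.6824


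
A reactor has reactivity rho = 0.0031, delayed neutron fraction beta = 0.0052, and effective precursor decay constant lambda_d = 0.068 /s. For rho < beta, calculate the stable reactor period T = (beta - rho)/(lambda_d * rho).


T = (beta - rho) / (lambda_d * rho)
T = (0.0052 - 0.0031) / (0.068 * 0.0031)
T = 9.9620 s

9.9620


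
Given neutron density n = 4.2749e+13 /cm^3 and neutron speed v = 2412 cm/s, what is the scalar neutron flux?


phi = n * v
phi = 4.2749e+13 * 2412
phi = 1.0311e+17 /cm^2/s

1.0311e+17


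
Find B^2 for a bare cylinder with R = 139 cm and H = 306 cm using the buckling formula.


B^2 = (2.405/R)^2 + (pi/H)^2
B^2 = (2.405/139)^2 + (pi/306)^2
B^2 = 4.0477e-04 /cm^2

4.0477e-04


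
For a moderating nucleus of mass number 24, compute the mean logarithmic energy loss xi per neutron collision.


xi = 1 + (A-1)^2/(2A) * ln((A-1)/(A+1))
xi = 1 + (24-1)^2/(2*24) * ln((24-1)/(24 +1))
xi = 0.081065

0.081065


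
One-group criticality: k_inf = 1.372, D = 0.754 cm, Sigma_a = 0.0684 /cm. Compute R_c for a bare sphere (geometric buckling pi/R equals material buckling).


L^2 = D / Sigma_a = 0.754 / 0.0684 = 11.02339 cm^2
B_m^2 = (k_inf - 1) / L^2 = (1.372 - 1) / 11.02339 = 0.03374642 /cm^2
For a bare sphere: B_g = pi/R, so R_c = pi / sqrt(B_m^2)
R_c = pi / sqrt(0.03374642) = 17.102 cm

17.102


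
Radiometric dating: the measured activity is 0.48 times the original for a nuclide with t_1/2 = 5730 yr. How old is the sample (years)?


lambda = ln(2) / t_half = ln(2) / 5730 = 1.209681e-04 /yr
t = -ln(A/A0) / lambda
t = -ln(0.48) / 1.209681e-04
t = 6067.5 yr

6067.5


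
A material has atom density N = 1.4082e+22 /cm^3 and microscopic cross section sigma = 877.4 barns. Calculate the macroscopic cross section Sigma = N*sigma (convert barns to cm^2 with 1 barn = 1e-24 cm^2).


Sigma = N * sigma_barns * 1e-24
Sigma = 1.4082e+22 * 877.4 * 1e-24
Sigma = 12.356 /cm

12.356


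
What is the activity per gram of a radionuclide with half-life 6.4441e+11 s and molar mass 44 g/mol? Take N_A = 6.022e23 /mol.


lambda = ln(2) / t_half = ln(2) / 6.4441e+11 = 1.075631e-12 /s
SA = lambda * N_A / M
SA = 1.075631e-12 * 6.022e23 / 44
SA = 1.4721e+10 Bq/g

1.4721e+10


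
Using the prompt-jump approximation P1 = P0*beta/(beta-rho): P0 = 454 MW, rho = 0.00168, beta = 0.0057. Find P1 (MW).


P1/P0 = beta / (beta - rho)
P1/P0 = 0.0057 / (0.0057 - 0.00168) = 1.417910
P1 = 454 * 1.417910 = 643.73 MW

643.73


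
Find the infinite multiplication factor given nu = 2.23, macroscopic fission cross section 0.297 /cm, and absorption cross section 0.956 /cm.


k_inf = nu * Sigma_f / Sigma_a
k_inf = 2.23 * 0.297 / 0.956
k_inf = 0.69279

0.69279


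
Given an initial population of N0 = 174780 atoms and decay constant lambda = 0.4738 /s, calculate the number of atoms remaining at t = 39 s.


N = N0 * exp(-lambda * t)
N = 174780 * exp(-0.4738 * 39)
N = 0.0016501

0.0016501


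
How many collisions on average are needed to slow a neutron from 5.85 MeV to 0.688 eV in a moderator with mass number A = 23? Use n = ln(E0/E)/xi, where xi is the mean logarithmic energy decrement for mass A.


xi = 1 + (A-1)^2/(2A)*ln((A-1)/(A+1)) = 0.08448899 (for A = 23)
n = ln(E0/E) / xi
n = ln(5.85e6 / 0.688) / 0.08448899
n = ln(8.502907e+06) / 0.08448899 = 188.85

188.85


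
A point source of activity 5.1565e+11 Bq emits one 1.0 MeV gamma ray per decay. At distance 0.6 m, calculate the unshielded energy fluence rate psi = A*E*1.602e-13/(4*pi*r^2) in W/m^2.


psi = A * E * 1.602e-13 / (4*pi*r^2)
psi = 5.1565e+11 * 1.0 * 1.602e-13 / (4*pi*0.6^2)
psi = 0.018260 W/m^2

0.018260


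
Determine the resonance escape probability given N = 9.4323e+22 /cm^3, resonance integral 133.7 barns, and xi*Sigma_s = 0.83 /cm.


p = exp(-N * I * 1e-24 / (xi*Sigma_s))
p = exp(-9.4323e+22 * 133.7 * 1e-24 / 0.83)
p = 2.5197e-07

2.5197e-07


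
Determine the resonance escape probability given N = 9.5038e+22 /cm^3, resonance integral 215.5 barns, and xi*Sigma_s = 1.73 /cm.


p = exp(-N * I * 1e-24 / (xi*Sigma_s))
p = exp(-9.5038e+22 * 215.5 * 1e-24 / 1.73)
p = 7.2208e-06

7.2208e-06


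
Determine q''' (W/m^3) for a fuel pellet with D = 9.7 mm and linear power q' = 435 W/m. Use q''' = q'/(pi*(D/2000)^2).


r = D / 2 / 1000 = 9.7 / 2 / 1000 = 0.00485 m
q''' = q' / (pi * r^2)
q''' = 435 / (pi * 0.00485^2)
q''' = 5.8865e+06 W/m^3

5.8865e+06


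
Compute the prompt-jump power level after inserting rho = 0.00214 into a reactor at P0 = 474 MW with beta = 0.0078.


P1/P0 = beta / (beta - rho)
P1/P0 = 0.0078 / (0.0078 - 0.00214) = 1.378092
P1 = 474 * 1.378092 = 653.22 MW

653.22


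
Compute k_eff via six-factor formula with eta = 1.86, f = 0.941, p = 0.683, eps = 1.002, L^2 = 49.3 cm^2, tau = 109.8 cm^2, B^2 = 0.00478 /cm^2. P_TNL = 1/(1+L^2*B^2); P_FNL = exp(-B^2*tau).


k_inf = eta*f*p*eps = 1.86*0.941*0.683*1.002 = 1.197818
P_TNL = 1/(1 + L^2*B^2) = 1/(1 + 49.3*0.00478) = 0.8092880
P_FNL = exp(-B^2*tau) = exp(-0.00478*109.8) = 0.5916477
k_eff = k_inf * P_TNL * P_FNL = 1.197818 * 0.8092880 * 0.5916477
k_eff = 0.57353

0.57353


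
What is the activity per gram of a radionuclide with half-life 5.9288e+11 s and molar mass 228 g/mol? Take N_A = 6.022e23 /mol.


lambda = ln(2) / t_half = ln(2) / 5.9288e+11 = 1.169119e-12 /s
SA = lambda * N_A / M
SA = 1.169119e-12 * 6.022e23 / 228
SA = 3.0879e+09 Bq/g

3.0879e+09


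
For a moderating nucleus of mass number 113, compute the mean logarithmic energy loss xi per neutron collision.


xi = 1 + (A-1)^2/(2A) * ln((A-1)/(A+1))
xi = 1 + (113-1)^2/(2*113) * ln((113-1)/(113 +1))
xi = 0.017595

0.017595


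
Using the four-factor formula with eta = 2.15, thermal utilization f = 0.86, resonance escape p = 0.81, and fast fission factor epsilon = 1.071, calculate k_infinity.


k_inf = eta * f * p * epsilon
k_inf = 2.15 * 0.86 * 0.81 * 1.071
k_inf = 1.6040

1.6040


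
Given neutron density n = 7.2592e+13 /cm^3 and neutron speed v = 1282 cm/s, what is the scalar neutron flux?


phi = n * v
phi = 7.2592e+13 * 1282
phi = 9.3063e+16 /cm^2/s

9.3063e+16


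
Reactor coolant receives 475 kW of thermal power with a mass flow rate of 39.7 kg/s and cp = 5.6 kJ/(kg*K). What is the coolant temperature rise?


dT = Q / (m_dot * cp)
dT = 475 / (39.7 * 5.6)
dT = 2.1366 C

2.1366


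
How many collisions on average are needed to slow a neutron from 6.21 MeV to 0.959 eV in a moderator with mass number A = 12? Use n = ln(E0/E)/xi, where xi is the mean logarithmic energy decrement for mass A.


xi = 1 + (A-1)^2/(2A)*ln((A-1)/(A+1)) = 0.1577690 (for A = 12)
n = ln(E0/E) / xi
n = ln(6.21e6 / 0.959) / 0.1577690
n = ln(6.475495e+06) / 0.1577690 = 99.408

99.408


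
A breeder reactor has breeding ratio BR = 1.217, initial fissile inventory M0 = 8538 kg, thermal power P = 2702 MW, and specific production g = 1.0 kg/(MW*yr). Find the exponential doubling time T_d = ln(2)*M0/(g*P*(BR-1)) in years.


Breeding gain G = BR - 1 = 1.217 - 1 = 0.217
Fissile production rate = g * P * G = 1.0 * 2702 * 0.217 = 586.334 kg/yr
T_d = ln(2) * M0 / (g * P * G)
T_d = ln(2) * 8538 / 586.334 = 10.093 yr

10.093


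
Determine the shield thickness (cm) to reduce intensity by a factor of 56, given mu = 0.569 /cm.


x = ln(factor) / mu
x = ln(56) / 0.569
x = 7.0744 cm

7.0744


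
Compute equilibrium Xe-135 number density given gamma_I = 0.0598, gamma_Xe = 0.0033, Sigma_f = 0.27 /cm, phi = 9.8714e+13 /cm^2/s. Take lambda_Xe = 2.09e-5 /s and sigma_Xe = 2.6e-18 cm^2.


Xe_eq = (gamma_I + gamma_Xe) * Sigma_f * phi / (lambda_Xe + sigma_Xe * phi)
Numerator = (0.0598 + 0.0033) * 0.27 * 9.8714e+13 = 1.681790e+12
Denominator = 2.09e-5 + 2.6e-18 * 9.8714e+13 = 2.775564e-04
Xe_eq = 1.681790e+12 / 2.775564e-04 = 6.0593e+15 /cm^3

6.0593e+15


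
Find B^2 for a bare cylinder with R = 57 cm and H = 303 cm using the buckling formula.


B^2 = (2.405/R)^2 + (pi/H)^2
B^2 = (2.405/57)^2 + (pi/303)^2
B^2 = 0.0018877 /cm^2

0.0018877


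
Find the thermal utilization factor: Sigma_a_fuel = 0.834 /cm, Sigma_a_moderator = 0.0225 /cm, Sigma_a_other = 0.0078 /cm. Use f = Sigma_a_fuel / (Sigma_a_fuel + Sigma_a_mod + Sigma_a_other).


f = Sigma_a_fuel / (Sigma_a_fuel + Sigma_a_mod + Sigma_a_other)
f = 0.834 / (0.834 + 0.0225 + 0.0078)
f = 0.96494

0.96494


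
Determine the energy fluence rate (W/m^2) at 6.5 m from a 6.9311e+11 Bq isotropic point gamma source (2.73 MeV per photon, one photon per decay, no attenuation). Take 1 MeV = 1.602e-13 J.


psi = A * E * 1.602e-13 / (4*pi*r^2)
psi = 6.9311e+11 * 2.73 * 1.602e-13 / (4*pi*6.5^2)
psi = 5.7094e-04 W/m^2

5.7094e-04


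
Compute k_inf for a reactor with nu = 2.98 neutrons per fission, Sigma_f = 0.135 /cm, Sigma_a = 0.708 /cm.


k_inf = nu * Sigma_f / Sigma_a
k_inf = 2.98 * 0.135 / 0.708
k_inf = 0.56822

0.56822


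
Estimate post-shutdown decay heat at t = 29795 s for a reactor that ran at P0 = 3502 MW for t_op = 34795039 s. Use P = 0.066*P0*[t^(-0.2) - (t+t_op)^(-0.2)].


P/P0 = 0.066 * [t^(-0.2) - (t + t_op)^(-0.2)]
P/P0 = 0.066 * [29795^(-0.2) - (29795 + 34795039)^(-0.2)]
P/P0 = 0.066 * [0.1274006 - 0.03101860] = 0.006361212
P = 3502 * 0.006361212 = 22.277 MW

22.277


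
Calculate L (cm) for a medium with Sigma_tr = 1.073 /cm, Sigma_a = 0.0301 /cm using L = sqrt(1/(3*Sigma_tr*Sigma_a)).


D = 1 / (3 * Sigma_tr) = 1 / (3 * 1.073) = 0.3106555 cm
L = sqrt(D / Sigma_a)
L = sqrt(0.3106555 / 0.0301)
L = 3.2126 cm

3.2126


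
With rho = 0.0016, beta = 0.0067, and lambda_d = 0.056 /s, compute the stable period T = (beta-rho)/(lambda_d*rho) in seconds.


T = (beta - rho) / (lambda_d * rho)
T = (0.0067 - 0.0016) / (0.056 * 0.0016)
T = 56.920 s

56.920


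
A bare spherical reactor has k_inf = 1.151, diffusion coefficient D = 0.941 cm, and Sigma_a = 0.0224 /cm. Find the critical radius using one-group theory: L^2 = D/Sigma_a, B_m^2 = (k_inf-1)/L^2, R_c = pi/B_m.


L^2 = D / Sigma_a = 0.941 / 0.0224 = 42.00893 cm^2
B_m^2 = (k_inf - 1) / L^2 = (1.151 - 1) / 42.00893 = 0.003594474 /cm^2
For a bare sphere: B_g = pi/R, so R_c = pi / sqrt(B_m^2)
R_c = pi / sqrt(0.003594474) = 52.400 cm

52.400


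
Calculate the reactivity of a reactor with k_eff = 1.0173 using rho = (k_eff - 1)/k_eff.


rho = (k_eff - 1) / k_eff
rho = (1.0173 - 1) / 1.0173
rho = 0.017006

0.017006


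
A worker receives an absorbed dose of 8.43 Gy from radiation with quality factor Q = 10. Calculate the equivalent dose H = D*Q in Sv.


H = D * Q
H = 8.43 * 10
H = 84.300 Sv

84.300


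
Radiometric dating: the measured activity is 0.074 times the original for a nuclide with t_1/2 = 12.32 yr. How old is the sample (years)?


lambda = ln(2) / t_half = ln(2) / 12.32 = 0.05626195 /yr
t = -ln(A/A0) / lambda
t = -ln(0.074) / 0.05626195
t = 46.278 yr

46.278


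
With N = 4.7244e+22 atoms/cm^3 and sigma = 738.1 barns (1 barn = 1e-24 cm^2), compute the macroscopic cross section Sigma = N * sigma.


Sigma = N * sigma_barns * 1e-24
Sigma = 4.7244e+22 * 738.1 * 1e-24
Sigma = 34.871 /cm

34.871


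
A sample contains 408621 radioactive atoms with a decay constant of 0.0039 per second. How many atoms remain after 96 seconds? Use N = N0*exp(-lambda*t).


N = N0 * exp(-lambda * t)
N = 408621 * exp(-0.0039 * 96)
N = 281009

281009


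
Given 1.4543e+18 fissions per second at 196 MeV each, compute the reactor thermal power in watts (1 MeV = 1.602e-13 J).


P = fission_rate * E_MeV * 1.602e-13
P = 1.4543e+18 * 196 * 1.602e-13
P = 4.5664e+07 W

4.5664e+07


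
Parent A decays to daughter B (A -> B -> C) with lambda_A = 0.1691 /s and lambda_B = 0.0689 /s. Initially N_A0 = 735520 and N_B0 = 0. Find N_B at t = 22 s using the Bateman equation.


N_B(t) = lambda_A * N_A0 / (lambda_B - lambda_A) * [exp(-lambda_A*t) - exp(-lambda_B*t)]
exp(-0.1691*22) = 0.02422912; exp(-0.0689*22) = 0.2196324
N_B = 0.1691 * 735520 / (0.0689 - 0.1691) * (0.02422912 - 0.2196324)
N_B = 242551

242551


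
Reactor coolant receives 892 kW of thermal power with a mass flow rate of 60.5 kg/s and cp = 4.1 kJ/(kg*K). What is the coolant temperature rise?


dT = Q / (m_dot * cp)
dT = 892 / (60.5 * 4.1)
dT = 3.5960 C

3.5960


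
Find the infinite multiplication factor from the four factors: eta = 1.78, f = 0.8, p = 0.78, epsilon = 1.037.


k_inf = eta * f * p * epsilon
k_inf = 1.78 * 0.8 * 0.78 * 1.037
k_inf = 1.1518

1.1518


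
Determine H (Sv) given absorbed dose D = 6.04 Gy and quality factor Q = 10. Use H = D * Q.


H = D * Q
H = 6.04 * 10
H = 60.400 Sv

60.400


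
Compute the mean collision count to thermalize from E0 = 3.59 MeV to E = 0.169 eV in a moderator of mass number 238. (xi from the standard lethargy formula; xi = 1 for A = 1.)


xi = 1 + (A-1)^2/(2A)*ln((A-1)/(A+1)) = 0.008379872 (for A = 238)
n = ln(E0/E) / xi
n = ln(3.59e6 / 0.169) / 0.008379872
n = ln(2.124260e+07) / 0.008379872 = 2013.3

2013.3


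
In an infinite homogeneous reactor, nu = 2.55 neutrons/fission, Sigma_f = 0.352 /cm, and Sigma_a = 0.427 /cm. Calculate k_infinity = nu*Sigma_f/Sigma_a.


k_inf = nu * Sigma_f / Sigma_a
k_inf = 2.55 * 0.352 / 0.427
k_inf = 2.1021

2.1021


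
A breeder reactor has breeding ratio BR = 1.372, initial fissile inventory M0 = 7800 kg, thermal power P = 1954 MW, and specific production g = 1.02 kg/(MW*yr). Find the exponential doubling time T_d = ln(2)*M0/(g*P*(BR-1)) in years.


Breeding gain G = BR - 1 = 1.372 - 1 = 0.372
Fissile production rate = g * P * G = 1.02 * 1954 * 0.372 = 741.42576 kg/yr
T_d = ln(2) * M0 / (g * P * G)
T_d = ln(2) * 7800 / 741.42576 = 7.2921 yr

7.2921


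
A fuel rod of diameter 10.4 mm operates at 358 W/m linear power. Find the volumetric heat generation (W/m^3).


r = D / 2 / 1000 = 10.4 / 2 / 1000 = 0.0052 m
q''' = q' / (pi * r^2)
q''' = 358 / (pi * 0.0052^2)
q''' = 4.2143e+06 W/m^3

4.2143e+06


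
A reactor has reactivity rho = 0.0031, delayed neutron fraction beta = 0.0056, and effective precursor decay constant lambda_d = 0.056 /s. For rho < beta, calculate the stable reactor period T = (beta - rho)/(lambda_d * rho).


T = (beta - rho) / (lambda_d * rho)
T = (0.0056 - 0.0031) / (0.056 * 0.0031)
T = 14.401 s

14.401


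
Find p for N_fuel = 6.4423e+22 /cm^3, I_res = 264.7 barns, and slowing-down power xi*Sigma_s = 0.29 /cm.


p = exp(-N * I * 1e-24 / (xi*Sigma_s))
p = exp(-6.4423e+22 * 264.7 * 1e-24 / 0.29)
p = 2.8996e-26

2.8996e-26


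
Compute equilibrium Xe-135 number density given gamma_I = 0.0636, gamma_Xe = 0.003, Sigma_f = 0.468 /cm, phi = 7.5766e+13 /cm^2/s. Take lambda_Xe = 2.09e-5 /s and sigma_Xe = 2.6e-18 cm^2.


Xe_eq = (gamma_I + gamma_Xe) * Sigma_f * phi / (lambda_Xe + sigma_Xe * phi)
Numerator = (0.0636 + 0.003) * 0.468 * 7.5766e+13 = 2.361535e+12
Denominator = 2.09e-5 + 2.6e-18 * 7.5766e+13 = 2.178916e-04
Xe_eq = 2.361535e+12 / 2.178916e-04 = 1.0838e+16 /cm^3

1.0838e+16


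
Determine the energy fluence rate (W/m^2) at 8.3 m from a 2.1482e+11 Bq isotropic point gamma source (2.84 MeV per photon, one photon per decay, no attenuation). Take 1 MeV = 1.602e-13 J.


psi = A * E * 1.602e-13 / (4*pi*r^2)
psi = 2.1482e+11 * 2.84 * 1.602e-13 / (4*pi*8.3^2)
psi = 1.1290e-04 W/m^2

1.1290e-04


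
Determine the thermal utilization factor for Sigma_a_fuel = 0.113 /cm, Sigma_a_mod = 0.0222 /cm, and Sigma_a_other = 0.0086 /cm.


f = Sigma_a_fuel / (Sigma_a_fuel + Sigma_a_mod + Sigma_a_other)
f = 0.113 / (0.113 + 0.0222 + 0.0086)
f = 0.78581

0.78581


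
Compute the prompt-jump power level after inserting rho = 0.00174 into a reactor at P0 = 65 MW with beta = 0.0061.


P1/P0 = beta / (beta - rho)
P1/P0 = 0.0061 / (0.0061 - 0.00174) = 1.399083
P1 = 65 * 1.399083 = 90.940 MW

90.940


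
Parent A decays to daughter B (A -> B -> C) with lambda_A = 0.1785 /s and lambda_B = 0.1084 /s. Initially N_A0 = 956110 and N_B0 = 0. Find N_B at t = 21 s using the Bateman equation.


N_B(t) = lambda_A * N_A0 / (lambda_B - lambda_A) * [exp(-lambda_A*t) - exp(-lambda_B*t)]
exp(-0.1785*21) = 0.02355305; exp(-0.1084*21) = 0.1026531
N_B = 0.1785 * 956110 / (0.1084 - 0.1785) * (0.02355305 - 0.1026531)
N_B = 192577

192577


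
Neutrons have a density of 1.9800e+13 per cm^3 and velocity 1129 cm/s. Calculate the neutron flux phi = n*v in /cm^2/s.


phi = n * v
phi = 1.9800e+13 * 1129
phi = 2.2354e+16 /cm^2/s

2.2354e+16


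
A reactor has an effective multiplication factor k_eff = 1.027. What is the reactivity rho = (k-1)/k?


rho = (k_eff - 1) / k_eff
rho = (1.027 - 1) / 1.027
rho = 0.026290

0.026290


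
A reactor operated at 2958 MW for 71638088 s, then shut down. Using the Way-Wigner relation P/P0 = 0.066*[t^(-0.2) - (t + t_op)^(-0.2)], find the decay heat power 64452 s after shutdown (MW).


P/P0 = 0.066 * [t^(-0.2) - (t + t_op)^(-0.2)]
P/P0 = 0.066 * [64452^(-0.2) - (64452 + 71638088)^(-0.2)]
P/P0 = 0.066 * [0.1091824 - 0.02684683] = 0.005434148
P = 2958 * 0.005434148 = 16.074 MW

16.074


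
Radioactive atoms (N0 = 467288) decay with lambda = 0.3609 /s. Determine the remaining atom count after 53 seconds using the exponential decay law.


N = N0 * exp(-lambda * t)
N = 467288 * exp(-0.3609 * 53)
N = 0.0023043

0.0023043


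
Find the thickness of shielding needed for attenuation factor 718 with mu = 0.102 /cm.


x = ln(factor) / mu
x = ln(718) / 0.102
x = 64.475 cm

64.475


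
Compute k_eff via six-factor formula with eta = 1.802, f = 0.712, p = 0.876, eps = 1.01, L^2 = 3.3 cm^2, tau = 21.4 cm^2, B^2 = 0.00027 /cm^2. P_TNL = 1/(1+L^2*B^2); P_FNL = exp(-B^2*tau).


k_inf = eta*f*p*eps = 1.802*0.712*0.876*1.01 = 1.135168
P_TNL = 1/(1 + L^2*B^2) = 1/(1 + 3.3*0.00027) = 0.9991098
P_FNL = exp(-B^2*tau) = exp(-0.00027*21.4) = 0.9942387
k_eff = k_inf * P_TNL * P_FNL = 1.135168 * 0.9991098 * 0.9942387
k_eff = 1.1276

1.1276


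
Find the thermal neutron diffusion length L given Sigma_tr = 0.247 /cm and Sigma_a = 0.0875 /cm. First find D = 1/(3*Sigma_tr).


D = 1 / (3 * Sigma_tr) = 1 / (3 * 0.247) = 1.349528 cm
L = sqrt(D / Sigma_a)
L = sqrt(1.349528 / 0.0875)
L = 3.9272 cm

3.9272


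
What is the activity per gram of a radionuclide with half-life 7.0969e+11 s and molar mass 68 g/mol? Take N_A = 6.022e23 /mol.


lambda = ln(2) / t_half = ln(2) / 7.0969e+11 = 9.766901e-13 /s
SA = lambda * N_A / M
SA = 9.766901e-13 * 6.022e23 / 68
SA = 8.6495e+09 Bq/g

8.6495e+09


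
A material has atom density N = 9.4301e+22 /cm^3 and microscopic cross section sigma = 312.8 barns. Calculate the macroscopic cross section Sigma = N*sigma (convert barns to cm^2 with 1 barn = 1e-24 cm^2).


Sigma = N * sigma_barns * 1e-24
Sigma = 9.4301e+22 * 312.8 * 1e-24
Sigma = 29.497 /cm

29.497


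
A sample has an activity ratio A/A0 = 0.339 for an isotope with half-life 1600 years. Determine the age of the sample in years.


lambda = ln(2) / t_half = ln(2) / 1600 = 4.332170e-04 /yr
t = -ln(A/A0) / lambda
t = -ln(0.339) / 4.332170e-04
t = 2497.0 yr

2497.0


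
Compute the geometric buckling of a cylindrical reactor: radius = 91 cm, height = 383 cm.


B^2 = (2.405/R)^2 + (pi/H)^2
B^2 = (2.405/91)^2 + (pi/383)^2
B^2 = 7.6575e-04 /cm^2

7.6575e-04


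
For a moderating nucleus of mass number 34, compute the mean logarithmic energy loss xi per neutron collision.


xi = 1 + (A-1)^2/(2A) * ln((A-1)/(A+1))
xi = 1 + (34-1)^2/(2*34) * ln((34-1)/(34 +1))
xi = 0.057687

0.057687


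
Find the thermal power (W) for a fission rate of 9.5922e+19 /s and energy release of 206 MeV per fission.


P = fission_rate * E_MeV * 1.602e-13
P = 9.5922e+19 * 206 * 1.602e-13
P = 3.1655e+09 W

3.1655e+09


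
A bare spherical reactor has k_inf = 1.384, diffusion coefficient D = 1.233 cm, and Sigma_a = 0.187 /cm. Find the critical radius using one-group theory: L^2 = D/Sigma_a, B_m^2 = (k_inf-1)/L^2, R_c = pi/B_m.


L^2 = D / Sigma_a = 1.233 / 0.187 = 6.593583 cm^2
B_m^2 = (k_inf - 1) / L^2 = (1.384 - 1) / 6.593583 = 0.05823844 /cm^2
For a bare sphere: B_g = pi/R, so R_c = pi / sqrt(B_m^2)
R_c = pi / sqrt(0.05823844) = 13.018 cm

13.018


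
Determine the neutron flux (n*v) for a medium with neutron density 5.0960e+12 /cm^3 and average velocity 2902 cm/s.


phi = n * v
phi = 5.0960e+12 * 2902
phi = 1.4789e+16 /cm^2/s

1.4789e+16


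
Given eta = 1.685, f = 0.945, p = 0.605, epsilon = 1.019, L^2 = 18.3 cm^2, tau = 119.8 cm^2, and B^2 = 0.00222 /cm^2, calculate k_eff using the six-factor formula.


k_inf = eta*f*p*eps = 1.685*0.945*0.605*1.019 = 0.9816604
P_TNL = 1/(1 + L^2*B^2) = 1/(1 + 18.3*0.00222) = 0.9609600
P_FNL = exp(-B^2*tau) = exp(-0.00222*119.8) = 0.7664729
k_eff = k_inf * P_TNL * P_FNL = 0.9816604 * 0.9609600 * 0.7664729
k_eff = 0.72304

0.72304


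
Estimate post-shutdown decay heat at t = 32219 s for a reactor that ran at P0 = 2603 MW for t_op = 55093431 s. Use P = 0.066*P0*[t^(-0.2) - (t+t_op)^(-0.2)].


P/P0 = 0.066 * [t^(-0.2) - (t + t_op)^(-0.2)]
P/P0 = 0.066 * [32219^(-0.2) - (32219 + 55093431)^(-0.2)]
P/P0 = 0.066 * [0.1254231 - 0.02829627] = 0.006410371
P = 2603 * 0.006410371 = 16.686 MW

16.686


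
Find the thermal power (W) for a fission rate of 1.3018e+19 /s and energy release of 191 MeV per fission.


P = fission_rate * E_MeV * 1.602e-13
P = 1.3018e+19 * 191 * 1.602e-13
P = 3.9833e+08 W

3.9833e+08


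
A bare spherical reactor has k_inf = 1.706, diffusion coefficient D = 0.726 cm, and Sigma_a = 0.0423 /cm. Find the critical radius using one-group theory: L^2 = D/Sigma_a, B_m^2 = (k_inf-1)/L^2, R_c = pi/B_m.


L^2 = D / Sigma_a = 0.726 / 0.0423 = 17.16312 cm^2
B_m^2 = (k_inf - 1) / L^2 = (1.706 - 1) / 17.16312 = 0.04113471 /cm^2
For a bare sphere: B_g = pi/R, so R_c = pi / sqrt(B_m^2)
R_c = pi / sqrt(0.04113471) = 15.490 cm

15.490


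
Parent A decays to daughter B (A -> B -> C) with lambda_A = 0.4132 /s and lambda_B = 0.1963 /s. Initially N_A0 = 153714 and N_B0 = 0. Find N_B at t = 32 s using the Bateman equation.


N_B(t) = lambda_A * N_A0 / (lambda_B - lambda_A) * [exp(-lambda_A*t) - exp(-lambda_B*t)]
exp(-0.4132*32) = 1.809609e-06; exp(-0.1963*32) = 0.001870406
N_B = 0.4132 * 153714 / (0.1963 - 0.4132) * (1.809609e-06 - 0.001870406)
N_B = 547.18

547.18


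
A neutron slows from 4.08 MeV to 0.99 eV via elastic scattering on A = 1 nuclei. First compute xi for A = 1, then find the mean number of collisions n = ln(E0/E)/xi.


xi = 1 + (A-1)^2/(2A)*ln((A-1)/(A+1)) = 1 (for A = 1)
n = ln(E0/E) / xi
n = ln(4.08e6 / 0.99) / 1
n = ln(4.121212e+06) / 1 = 15.232

15.232


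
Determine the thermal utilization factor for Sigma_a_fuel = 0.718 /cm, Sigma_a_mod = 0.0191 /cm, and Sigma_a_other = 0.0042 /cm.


f = Sigma_a_fuel / (Sigma_a_fuel + Sigma_a_mod + Sigma_a_other)
f = 0.718 / (0.718 + 0.0191 + 0.0042)
f = 0.96857

0.96857


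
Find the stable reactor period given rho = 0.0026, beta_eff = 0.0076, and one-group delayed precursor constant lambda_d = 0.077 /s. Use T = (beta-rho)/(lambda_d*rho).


T = (beta - rho) / (lambda_d * rho)
T = (0.0076 - 0.0026) / (0.077 * 0.0026)
T = 24.975 s

24.975


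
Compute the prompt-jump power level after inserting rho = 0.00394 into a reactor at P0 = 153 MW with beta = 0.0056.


P1/P0 = beta / (beta - rho)
P1/P0 = 0.0056 / (0.0056 - 0.00394) = 3.373494
P1 = 153 * 3.373494 = 516.14 MW

516.14


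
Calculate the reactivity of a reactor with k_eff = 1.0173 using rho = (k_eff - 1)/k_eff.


rho = (k_eff - 1) / k_eff
rho = (1.0173 - 1) / 1.0173
rho = 0.017006

0.017006


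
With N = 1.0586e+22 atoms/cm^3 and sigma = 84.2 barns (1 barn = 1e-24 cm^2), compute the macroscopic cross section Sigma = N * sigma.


Sigma = N * sigma_barns * 1e-24
Sigma = 1.0586e+22 * 84.2 * 1e-24
Sigma = 0.89134 /cm

0.89134


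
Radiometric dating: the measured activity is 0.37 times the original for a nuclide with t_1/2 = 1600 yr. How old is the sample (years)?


lambda = ln(2) / t_half = ln(2) / 1600 = 4.332170e-04 /yr
t = -ln(A/A0) / lambda
t = -ln(0.37) / 4.332170e-04
t = 2295.0 yr

2295.0


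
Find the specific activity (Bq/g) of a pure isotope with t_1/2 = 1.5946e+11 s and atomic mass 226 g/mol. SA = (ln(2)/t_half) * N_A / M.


lambda = ln(2) / t_half = ln(2) / 1.5946e+11 = 4.346840e-12 /s
SA = lambda * N_A / M
SA = 4.346840e-12 * 6.022e23 / 226
SA = 1.1583e+10 Bq/g

1.1583e+10


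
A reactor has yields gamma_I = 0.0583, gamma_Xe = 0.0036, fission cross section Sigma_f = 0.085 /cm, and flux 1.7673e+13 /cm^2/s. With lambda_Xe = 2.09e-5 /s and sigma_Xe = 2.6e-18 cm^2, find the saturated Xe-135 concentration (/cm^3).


Xe_eq = (gamma_I + gamma_Xe) * Sigma_f * phi / (lambda_Xe + sigma_Xe * phi)
Numerator = (0.0583 + 0.0036) * 0.085 * 1.7673e+13 = 9.298649e+10
Denominator = 2.09e-5 + 2.6e-18 * 1.7673e+13 = 6.684980e-05
Xe_eq = 9.298649e+10 / 6.684980e-05 = 1.3910e+15 /cm^3

1.3910e+15


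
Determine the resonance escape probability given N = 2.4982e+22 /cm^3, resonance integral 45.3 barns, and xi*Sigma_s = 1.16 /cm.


p = exp(-N * I * 1e-24 / (xi*Sigma_s))
p = exp(-2.4982e+22 * 45.3 * 1e-24 / 1.16)
p = 0.37697

0.37697


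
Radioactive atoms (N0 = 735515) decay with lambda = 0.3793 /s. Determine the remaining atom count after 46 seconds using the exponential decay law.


N = N0 * exp(-lambda * t)
N = 735515 * exp(-0.3793 * 46)
N = 0.019458

0.019458


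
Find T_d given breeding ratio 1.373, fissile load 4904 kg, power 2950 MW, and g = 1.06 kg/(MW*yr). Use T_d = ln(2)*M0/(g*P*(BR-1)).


Breeding gain G = BR - 1 = 1.373 - 1 = 0.373
Fissile production rate = g * P * G = 1.06 * 2950 * 0.373 = 1166.371 kg/yr
T_d = ln(2) * M0 / (g * P * G)
T_d = ln(2) * 4904 / 1166.371 = 2.9143 yr

2.9143


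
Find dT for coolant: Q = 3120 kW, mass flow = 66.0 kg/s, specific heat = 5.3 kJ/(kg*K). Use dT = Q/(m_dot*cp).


dT = Q / (m_dot * cp)
dT = 3120 / (66.0 * 5.3)
dT = 8.9194 C

8.9194


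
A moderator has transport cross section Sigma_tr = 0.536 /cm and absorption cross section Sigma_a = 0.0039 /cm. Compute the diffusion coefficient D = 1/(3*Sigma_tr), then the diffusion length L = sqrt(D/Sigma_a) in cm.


D = 1 / (3 * Sigma_tr) = 1 / (3 * 0.536) = 0.6218905 cm
L = sqrt(D / Sigma_a)
L = sqrt(0.6218905 / 0.0039)
L = 12.628 cm

12.628


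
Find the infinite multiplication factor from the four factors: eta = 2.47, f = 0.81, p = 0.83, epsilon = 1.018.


k_inf = eta * f * p * epsilon
k_inf = 2.47 * 0.81 * 0.83 * 1.018
k_inf = 1.6905

1.6905


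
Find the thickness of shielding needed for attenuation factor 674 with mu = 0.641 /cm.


x = ln(factor) / mu
x = ln(674) / 0.641
x = 10.161 cm

10.161


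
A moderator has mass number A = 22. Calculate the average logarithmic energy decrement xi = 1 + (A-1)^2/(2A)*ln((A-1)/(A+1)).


xi = 1 + (A-1)^2/(2A) * ln((A-1)/(A+1))
xi = 1 + (22-1)^2/(2*22) * ln((22-1)/(22 +1))
xi = 0.088215

0.088215


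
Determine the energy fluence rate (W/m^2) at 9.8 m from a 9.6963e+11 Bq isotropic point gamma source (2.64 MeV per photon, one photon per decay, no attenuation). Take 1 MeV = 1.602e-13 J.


psi = A * E * 1.602e-13 / (4*pi*r^2)
psi = 9.6963e+11 * 2.64 * 1.602e-13 / (4*pi*9.8^2)
psi = 3.3979e-04 W/m^2

3.3979e-04


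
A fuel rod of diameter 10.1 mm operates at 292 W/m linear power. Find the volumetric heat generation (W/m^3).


r = D / 2 / 1000 = 10.1 / 2 / 1000 = 0.00505 m
q''' = q' / (pi * r^2)
q''' = 292 / (pi * 0.00505^2)
q''' = 3.6446e+06 W/m^3

3.6446e+06


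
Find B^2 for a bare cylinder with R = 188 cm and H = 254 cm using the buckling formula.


B^2 = (2.405/R)^2 + (pi/H)^2
B^2 = (2.405/188)^2 + (pi/254)^2
B^2 = 3.1663e-04 /cm^2

3.1663e-04


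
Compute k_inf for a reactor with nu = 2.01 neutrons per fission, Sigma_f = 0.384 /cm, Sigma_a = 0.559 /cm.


k_inf = nu * Sigma_f / Sigma_a
k_inf = 2.01 * 0.384 / 0.559
k_inf = 1.3808

1.3808


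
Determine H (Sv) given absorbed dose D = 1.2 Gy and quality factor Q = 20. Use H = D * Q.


H = D * Q
H = 1.2 * 20
H = 24.000 Sv

24.000


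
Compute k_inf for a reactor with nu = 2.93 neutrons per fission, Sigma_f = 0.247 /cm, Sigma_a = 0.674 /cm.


k_inf = nu * Sigma_f / Sigma_a
k_inf = 2.93 * 0.247 / 0.674
k_inf = 1.0738

1.0738


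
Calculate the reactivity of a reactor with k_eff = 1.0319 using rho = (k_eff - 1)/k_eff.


rho = (k_eff - 1) / k_eff
rho = (1.0319 - 1) / 1.0319
rho = 0.030914

0.030914


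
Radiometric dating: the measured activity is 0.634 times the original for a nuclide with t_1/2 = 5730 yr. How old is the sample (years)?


lambda = ln(2) / t_half = ln(2) / 5730 = 1.209681e-04 /yr
t = -ln(A/A0) / lambda
t = -ln(0.634) / 1.209681e-04
t = 3767.2 yr

3767.2


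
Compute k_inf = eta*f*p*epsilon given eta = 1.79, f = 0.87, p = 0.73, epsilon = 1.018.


k_inf = eta * f * p * epsilon
k_inf = 1.79 * 0.87 * 0.73 * 1.018
k_inf = 1.1573

1.1573


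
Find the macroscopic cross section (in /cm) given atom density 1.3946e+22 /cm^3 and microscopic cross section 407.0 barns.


Sigma = N * sigma_barns * 1e-24
Sigma = 1.3946e+22 * 407.0 * 1e-24
Sigma = 5.6760 /cm

5.6760


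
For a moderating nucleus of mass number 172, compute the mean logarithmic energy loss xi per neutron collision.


xi = 1 + (A-1)^2/(2A) * ln((A-1)/(A+1))
xi = 1 + (172-1)^2/(2*172) * ln((172-1)/(172 +1))
xi = 0.011583

0.011583


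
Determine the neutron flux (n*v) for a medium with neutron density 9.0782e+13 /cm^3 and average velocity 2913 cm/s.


phi = n * v
phi = 9.0782e+13 * 2913
phi = 2.6445e+17 /cm^2/s

2.6445e+17


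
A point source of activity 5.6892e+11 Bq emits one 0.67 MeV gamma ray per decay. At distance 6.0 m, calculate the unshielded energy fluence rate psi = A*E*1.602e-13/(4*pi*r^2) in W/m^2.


psi = A * E * 1.602e-13 / (4*pi*r^2)
psi = 5.6892e+11 * 0.67 * 1.602e-13 / (4*pi*6.0^2)
psi = 1.3498e-04 W/m^2

1.3498e-04


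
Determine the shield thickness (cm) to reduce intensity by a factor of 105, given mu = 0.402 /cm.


x = ln(factor) / mu
x = ln(105) / 0.402
x = 11.577 cm

11.577


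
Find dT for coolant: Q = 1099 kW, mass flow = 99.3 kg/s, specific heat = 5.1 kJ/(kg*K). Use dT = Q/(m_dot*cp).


dT = Q / (m_dot * cp)
dT = 1099 / (99.3 * 5.1)
dT = 2.1701 C

2.1701


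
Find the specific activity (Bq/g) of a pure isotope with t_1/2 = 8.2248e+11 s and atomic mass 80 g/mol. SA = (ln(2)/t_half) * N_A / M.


lambda = ln(2) / t_half = ln(2) / 8.2248e+11 = 8.427526e-13 /s
SA = lambda * N_A / M
SA = 8.427526e-13 * 6.022e23 / 80
SA = 6.3438e+09 Bq/g

6.3438e+09


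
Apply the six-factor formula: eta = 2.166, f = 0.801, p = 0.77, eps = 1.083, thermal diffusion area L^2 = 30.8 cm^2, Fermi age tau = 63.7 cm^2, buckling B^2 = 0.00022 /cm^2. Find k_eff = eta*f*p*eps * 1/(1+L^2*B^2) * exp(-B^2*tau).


k_inf = eta*f*p*eps = 2.166*0.801*0.77*1.083 = 1.446805
P_TNL = 1/(1 + L^2*B^2) = 1/(1 + 30.8*0.00022) = 0.9932696
P_FNL = exp(-B^2*tau) = exp(-0.00022*63.7) = 0.9860837
k_eff = k_inf * P_TNL * P_FNL = 1.446805 * 0.9932696 * 0.9860837
k_eff = 1.4171

1.4171


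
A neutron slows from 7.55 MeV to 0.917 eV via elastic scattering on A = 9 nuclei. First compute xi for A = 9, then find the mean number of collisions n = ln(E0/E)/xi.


xi = 1 + (A-1)^2/(2A)*ln((A-1)/(A+1)) = 0.2066007 (for A = 9)
n = ln(E0/E) / xi
n = ln(7.55e6 / 0.917) / 0.2066007
n = ln(8.233370e+06) / 0.2066007 = 77.075

77.075


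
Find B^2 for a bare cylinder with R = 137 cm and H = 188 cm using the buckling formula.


B^2 = (2.405/R)^2 + (pi/H)^2
B^2 = (2.405/137)^2 + (pi/188)^2
B^2 = 5.8741e-04 /cm^2

5.8741e-04


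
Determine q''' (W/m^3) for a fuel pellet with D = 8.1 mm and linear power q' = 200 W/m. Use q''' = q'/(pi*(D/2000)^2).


r = D / 2 / 1000 = 8.1 / 2 / 1000 = 0.00405 m
q''' = q' / (pi * r^2)
q''' = 200 / (pi * 0.00405^2)
q''' = 3.8812e+06 W/m^3

3.8812e+06


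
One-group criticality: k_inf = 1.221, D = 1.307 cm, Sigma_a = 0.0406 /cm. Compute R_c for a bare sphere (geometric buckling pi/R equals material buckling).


L^2 = D / Sigma_a = 1.307 / 0.0406 = 32.19212 cm^2
B_m^2 = (k_inf - 1) / L^2 = (1.221 - 1) / 32.19212 = 0.006865034 /cm^2
For a bare sphere: B_g = pi/R, so R_c = pi / sqrt(B_m^2)
R_c = pi / sqrt(0.006865034) = 37.917 cm

37.917


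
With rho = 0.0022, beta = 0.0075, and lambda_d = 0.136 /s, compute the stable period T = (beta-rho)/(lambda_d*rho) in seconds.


T = (beta - rho) / (lambda_d * rho)
T = (0.0075 - 0.0022) / (0.136 * 0.0022)
T = 17.714 s

17.714


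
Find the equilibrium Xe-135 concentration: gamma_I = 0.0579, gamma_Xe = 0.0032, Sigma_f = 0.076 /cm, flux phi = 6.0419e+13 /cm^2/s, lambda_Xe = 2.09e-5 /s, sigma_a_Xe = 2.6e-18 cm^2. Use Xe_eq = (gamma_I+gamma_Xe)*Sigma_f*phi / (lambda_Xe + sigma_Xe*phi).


Xe_eq = (gamma_I + gamma_Xe) * Sigma_f * phi / (lambda_Xe + sigma_Xe * phi)
Numerator = (0.0579 + 0.0032) * 0.076 * 6.0419e+13 = 2.805617e+11
Denominator = 2.09e-5 + 2.6e-18 * 6.0419e+13 = 1.779894e-04
Xe_eq = 2.805617e+11 / 1.779894e-04 = 1.5763e+15 /cm^3

1.5763e+15


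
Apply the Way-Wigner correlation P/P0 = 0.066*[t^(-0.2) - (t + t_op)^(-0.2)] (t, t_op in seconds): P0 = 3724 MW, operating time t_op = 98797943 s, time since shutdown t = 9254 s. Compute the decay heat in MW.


P/P0 = 0.066 * [t^(-0.2) - (t + t_op)^(-0.2)]
P/P0 = 0.066 * [9254^(-0.2) - (9254 + 98797943)^(-0.2)]
P/P0 = 0.066 * [0.1609660 - 0.02517922] = 0.008961927
P = 3724 * 0.008961927 = 33.374 MW

33.374


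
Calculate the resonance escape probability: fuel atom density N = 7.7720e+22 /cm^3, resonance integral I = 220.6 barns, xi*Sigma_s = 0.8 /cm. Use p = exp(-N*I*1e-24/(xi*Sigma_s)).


p = exp(-N * I * 1e-24 / (xi*Sigma_s))
p = exp(-7.7720e+22 * 220.6 * 1e-24 / 0.8)
p = 4.9262e-10

4.9262e-10


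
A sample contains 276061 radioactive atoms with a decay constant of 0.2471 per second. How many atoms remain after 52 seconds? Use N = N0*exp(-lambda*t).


N = N0 * exp(-lambda * t)
N = 276061 * exp(-0.2471 * 52)
N = 0.72555

0.72555


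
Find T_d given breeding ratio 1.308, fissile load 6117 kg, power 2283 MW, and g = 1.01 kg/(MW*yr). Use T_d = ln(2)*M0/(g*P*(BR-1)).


Breeding gain G = BR - 1 = 1.308 - 1 = 0.308
Fissile production rate = g * P * G = 1.01 * 2283 * 0.308 = 710.19564 kg/yr
T_d = ln(2) * M0 / (g * P * G)
T_d = ln(2) * 6117 / 710.19564 = 5.9702 yr

5.9702


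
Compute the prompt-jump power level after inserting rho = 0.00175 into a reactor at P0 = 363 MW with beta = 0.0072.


P1/P0 = beta / (beta - rho)
P1/P0 = 0.0072 / (0.0072 - 0.00175) = 1.321101
P1 = 363 * 1.321101 = 479.56 MW

479.56


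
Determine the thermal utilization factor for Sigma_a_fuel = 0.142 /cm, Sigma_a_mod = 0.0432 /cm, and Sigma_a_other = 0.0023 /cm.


f = Sigma_a_fuel / (Sigma_a_fuel + Sigma_a_mod + Sigma_a_other)
f = 0.142 / (0.142 + 0.0432 + 0.0023)
f = 0.75733

0.75733


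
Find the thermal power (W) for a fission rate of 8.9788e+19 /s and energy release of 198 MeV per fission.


P = fission_rate * E_MeV * 1.602e-13
P = 8.9788e+19 * 198 * 1.602e-13
P = 2.8480e+09 W

2.8480e+09


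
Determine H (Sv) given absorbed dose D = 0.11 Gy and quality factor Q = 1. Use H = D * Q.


H = D * Q
H = 0.11 * 1
H = 0.11000 Sv

0.11000


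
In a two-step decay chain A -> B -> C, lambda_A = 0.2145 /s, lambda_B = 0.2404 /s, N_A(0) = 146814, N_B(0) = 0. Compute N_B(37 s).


N_B(t) = lambda_A * N_A0 / (lambda_B - lambda_A) * [exp(-lambda_A*t) - exp(-lambda_B*t)]
exp(-0.2145*37) = 3.574554e-04; exp(-0.2404*37) = 1.371000e-04
N_B = 0.2145 * 146814 / (0.2404 - 0.2145) * (3.574554e-04 - 1.371000e-04)
N_B = 267.93

267.93


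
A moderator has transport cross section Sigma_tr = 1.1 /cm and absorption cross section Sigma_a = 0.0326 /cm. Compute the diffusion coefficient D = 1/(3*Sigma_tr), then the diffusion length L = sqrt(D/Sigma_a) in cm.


D = 1 / (3 * Sigma_tr) = 1 / (3 * 1.1) = 0.3030303 cm
L = sqrt(D / Sigma_a)
L = sqrt(0.3030303 / 0.0326)
L = 3.0488 cm

3.0488
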